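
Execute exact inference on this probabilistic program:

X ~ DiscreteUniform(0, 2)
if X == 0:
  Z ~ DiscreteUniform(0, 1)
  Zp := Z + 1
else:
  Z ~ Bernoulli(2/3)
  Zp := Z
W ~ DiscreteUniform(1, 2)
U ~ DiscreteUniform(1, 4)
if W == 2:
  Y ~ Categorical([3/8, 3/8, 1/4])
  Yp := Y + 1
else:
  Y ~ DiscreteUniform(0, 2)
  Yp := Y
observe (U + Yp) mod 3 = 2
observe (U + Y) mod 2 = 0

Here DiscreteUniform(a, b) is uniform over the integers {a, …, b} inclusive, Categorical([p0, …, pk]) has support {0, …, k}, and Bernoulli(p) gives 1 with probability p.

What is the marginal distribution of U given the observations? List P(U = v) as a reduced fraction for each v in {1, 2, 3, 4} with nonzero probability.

Enumerate traces; 30 have nonzero weight after conditioning:
  (X=0, Z=0, W=1, U=1, Y=1) weight 1/144
  (X=0, Z=0, W=1, U=2, Y=0) weight 1/144
  (X=0, Z=0, W=2, U=2, Y=2) weight 1/192
  (X=0, Z=0, W=2, U=3, Y=1) weight 1/128
  (X=0, Z=0, W=2, U=4, Y=0) weight 1/128
  (X=0, Z=1, W=1, U=1, Y=1) weight 1/144
  (X=0, Z=1, W=1, U=2, Y=0) weight 1/144
  (X=0, Z=1, W=2, U=2, Y=2) weight 1/192
  … 22 more
Group by U:
  weight(U=1) = 1/24
  weight(U=2) = 7/96
  weight(U=3) = 3/64
  weight(U=4) = 3/64
Total weight = 1/24 + 7/96 + 3/64 + 3/64 = 5/24
P(U=1 | obs) = 1/24 / 5/24 = 1/5
P(U=2 | obs) = 7/96 / 5/24 = 7/20
P(U=3 | obs) = 3/64 / 5/24 = 9/40
P(U=4 | obs) = 3/64 / 5/24 = 9/40

P(U=1) = 1/5, P(U=2) = 7/20, P(U=3) = 9/40, P(U=4) = 9/40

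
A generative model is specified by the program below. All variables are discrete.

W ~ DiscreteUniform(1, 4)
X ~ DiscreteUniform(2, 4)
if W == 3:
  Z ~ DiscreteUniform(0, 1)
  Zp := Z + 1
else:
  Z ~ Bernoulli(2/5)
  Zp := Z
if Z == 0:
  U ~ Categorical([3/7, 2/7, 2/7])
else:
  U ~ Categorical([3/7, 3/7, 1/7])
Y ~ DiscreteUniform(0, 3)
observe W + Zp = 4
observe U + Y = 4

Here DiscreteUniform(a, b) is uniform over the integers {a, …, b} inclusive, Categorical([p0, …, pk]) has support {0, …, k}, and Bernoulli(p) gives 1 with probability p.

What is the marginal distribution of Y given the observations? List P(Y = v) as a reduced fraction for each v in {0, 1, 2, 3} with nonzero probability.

Enumerate traces; 12 have nonzero weight after conditioning:
  (W=3, X=2, Z=0, U=1, Y=3) weight 1/336
  (W=3, X=2, Z=0, U=2, Y=2) weight 1/336
  (W=3, X=3, Z=0, U=1, Y=3) weight 1/336
  (W=3, X=3, Z=0, U=2, Y=2) weight 1/336
  (W=3, X=4, Z=0, U=1, Y=3) weight 1/336
  (W=3, X=4, Z=0, U=2, Y=2) weight 1/336
  (W=4, X=2, Z=0, U=1, Y=3) weight 1/280
  (W=4, X=2, Z=0, U=2, Y=2) weight 1/280
  … 4 more
Group by Y:
  weight(Y=2) = 11/560
  weight(Y=3) = 11/560
Total weight = 11/560 + 11/560 = 11/280
P(Y=2 | obs) = 11/560 / 11/280 = 1/2
P(Y=3 | obs) = 11/560 / 11/280 = 1/2

P(Y=2) = 1/2, P(Y=3) = 1/2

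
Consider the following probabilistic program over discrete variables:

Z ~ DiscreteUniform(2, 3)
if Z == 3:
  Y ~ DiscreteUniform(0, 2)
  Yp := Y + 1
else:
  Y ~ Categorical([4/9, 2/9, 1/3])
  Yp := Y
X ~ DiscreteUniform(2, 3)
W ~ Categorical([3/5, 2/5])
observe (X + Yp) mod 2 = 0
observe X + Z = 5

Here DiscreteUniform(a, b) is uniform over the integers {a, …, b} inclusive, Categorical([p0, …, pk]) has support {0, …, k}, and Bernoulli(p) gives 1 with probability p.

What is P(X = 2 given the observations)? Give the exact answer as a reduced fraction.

Enumerate traces; 4 have nonzero weight after conditioning:
  (Z=2, Y=1, X=3, W=0) weight 1/30
  (Z=2, Y=1, X=3, W=1) weight 1/45
  (Z=3, Y=1, X=2, W=0) weight 1/20
  (Z=3, Y=1, X=2, W=1) weight 1/30
Group by X:
  weight(X=2) = 1/12
  weight(X=3) = 1/18
Total weight = 1/12 + 1/18 = 5/36
P(X=2 | obs) = 1/12 / 5/36 = 3/5
P(X=3 | obs) = 1/18 / 5/36 = 2/5

P(X = 2 | obs) = 3/5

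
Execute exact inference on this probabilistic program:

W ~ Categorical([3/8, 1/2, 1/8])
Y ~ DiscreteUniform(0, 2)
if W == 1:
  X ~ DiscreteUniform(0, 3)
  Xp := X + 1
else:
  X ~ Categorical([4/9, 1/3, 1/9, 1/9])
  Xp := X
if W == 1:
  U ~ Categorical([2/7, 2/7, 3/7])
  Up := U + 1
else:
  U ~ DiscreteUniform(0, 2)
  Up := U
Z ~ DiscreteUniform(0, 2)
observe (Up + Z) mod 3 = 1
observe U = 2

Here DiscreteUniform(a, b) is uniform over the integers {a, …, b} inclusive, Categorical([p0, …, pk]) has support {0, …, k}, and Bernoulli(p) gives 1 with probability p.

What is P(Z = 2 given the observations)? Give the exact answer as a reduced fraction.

P(Z = 2 | obs) = 7/16

Enumerate traces; 36 have nonzero weight after conditioning:
  (W=0, Y=0, X=0, U=2, Z=2) weight 1/162
  (W=0, Y=0, X=1, U=2, Z=2) weight 1/216
  (W=0, Y=0, X=2, U=2, Z=2) weight 1/648
  (W=0, Y=0, X=3, U=2, Z=2) weight 1/648
  (W=0, Y=1, X=0, U=2, Z=2) weight 1/162
  (W=0, Y=1, X=1, U=2, Z=2) weight 1/216
  (W=0, Y=1, X=2, U=2, Z=2) weight 1/648
  (W=0, Y=1, X=3, U=2, Z=2) weight 1/648
  (W=1, Y=0, X=0, U=2, Z=1) weight 1/168
  … 27 more
Group by Z:
  weight(Z=1) = 1/14
  weight(Z=2) = 1/18
Total weight = 1/14 + 1/18 = 8/63
P(Z=1 | obs) = 1/14 / 8/63 = 9/16
P(Z=2 | obs) = 1/18 / 8/63 = 7/16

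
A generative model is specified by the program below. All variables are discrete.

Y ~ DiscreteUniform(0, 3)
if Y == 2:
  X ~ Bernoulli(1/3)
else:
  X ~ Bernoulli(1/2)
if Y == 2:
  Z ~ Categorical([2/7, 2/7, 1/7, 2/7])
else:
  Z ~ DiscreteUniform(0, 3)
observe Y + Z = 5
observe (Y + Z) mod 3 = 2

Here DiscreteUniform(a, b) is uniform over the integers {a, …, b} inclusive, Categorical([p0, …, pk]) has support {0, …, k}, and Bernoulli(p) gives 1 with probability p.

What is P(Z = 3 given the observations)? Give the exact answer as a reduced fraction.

P(Z = 3 | obs) = 8/15

Enumerate traces; 4 have nonzero weight after conditioning:
  (Y=2, X=0, Z=3) weight 1/21
  (Y=2, X=1, Z=3) weight 1/42
  (Y=3, X=0, Z=2) weight 1/32
  (Y=3, X=1, Z=2) weight 1/32
Group by Z:
  weight(Z=2) = 1/16
  weight(Z=3) = 1/14
Total weight = 1/16 + 1/14 = 15/112
P(Z=2 | obs) = 1/16 / 15/112 = 7/15
P(Z=3 | obs) = 1/14 / 15/112 = 8/15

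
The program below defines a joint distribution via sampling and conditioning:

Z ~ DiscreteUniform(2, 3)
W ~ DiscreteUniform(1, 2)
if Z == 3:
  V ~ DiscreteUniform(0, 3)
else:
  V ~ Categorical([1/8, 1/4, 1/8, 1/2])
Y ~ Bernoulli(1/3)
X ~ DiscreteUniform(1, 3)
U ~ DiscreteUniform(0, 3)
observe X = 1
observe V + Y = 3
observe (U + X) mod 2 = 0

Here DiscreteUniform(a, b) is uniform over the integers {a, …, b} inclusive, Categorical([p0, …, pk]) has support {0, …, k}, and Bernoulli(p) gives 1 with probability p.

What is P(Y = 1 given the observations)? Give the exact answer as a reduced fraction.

Enumerate traces; 16 have nonzero weight after conditioning:
  (Z=2, W=1, V=2, Y=1, X=1, U=1) weight 1/1152
  (Z=2, W=1, V=2, Y=1, X=1, U=3) weight 1/1152
  (Z=2, W=1, V=3, Y=0, X=1, U=1) weight 1/144
  (Z=2, W=1, V=3, Y=0, X=1, U=3) weight 1/144
  (Z=2, W=2, V=2, Y=1, X=1, U=1) weight 1/1152
  (Z=2, W=2, V=2, Y=1, X=1, U=3) weight 1/1152
  (Z=2, W=2, V=3, Y=0, X=1, U=1) weight 1/144
  (Z=2, W=2, V=3, Y=0, X=1, U=3) weight 1/144
  … 8 more
Group by Y:
  weight(Y=0) = 1/24
  weight(Y=1) = 1/96
Total weight = 1/24 + 1/96 = 5/96
P(Y=0 | obs) = 1/24 / 5/96 = 4/5
P(Y=1 | obs) = 1/96 / 5/96 = 1/5

P(Y = 1 | obs) = 1/5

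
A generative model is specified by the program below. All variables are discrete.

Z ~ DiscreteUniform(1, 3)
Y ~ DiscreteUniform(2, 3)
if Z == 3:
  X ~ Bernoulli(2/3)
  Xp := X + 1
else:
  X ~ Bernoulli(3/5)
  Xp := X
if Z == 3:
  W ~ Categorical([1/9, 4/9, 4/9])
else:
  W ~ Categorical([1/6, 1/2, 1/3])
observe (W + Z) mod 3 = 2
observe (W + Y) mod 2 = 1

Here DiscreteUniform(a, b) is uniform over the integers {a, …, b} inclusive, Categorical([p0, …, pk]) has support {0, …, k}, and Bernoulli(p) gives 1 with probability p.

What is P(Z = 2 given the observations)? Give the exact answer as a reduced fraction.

Enumerate traces; 6 have nonzero weight after conditioning:
  (Z=1, Y=2, X=0, W=1) weight 1/30
  (Z=1, Y=2, X=1, W=1) weight 1/20
  (Z=2, Y=3, X=0, W=0) weight 1/90
  (Z=2, Y=3, X=1, W=0) weight 1/60
  (Z=3, Y=3, X=0, W=2) weight 2/81
  (Z=3, Y=3, X=1, W=2) weight 4/81
Group by Z:
  weight(Z=1) = 1/12
  weight(Z=2) = 1/36
  weight(Z=3) = 2/27
Total weight = 1/12 + 1/36 + 2/27 = 5/27
P(Z=1 | obs) = 1/12 / 5/27 = 9/20
P(Z=2 | obs) = 1/36 / 5/27 = 3/20
P(Z=3 | obs) = 2/27 / 5/27 = 2/5

P(Z = 2 | obs) = 3/20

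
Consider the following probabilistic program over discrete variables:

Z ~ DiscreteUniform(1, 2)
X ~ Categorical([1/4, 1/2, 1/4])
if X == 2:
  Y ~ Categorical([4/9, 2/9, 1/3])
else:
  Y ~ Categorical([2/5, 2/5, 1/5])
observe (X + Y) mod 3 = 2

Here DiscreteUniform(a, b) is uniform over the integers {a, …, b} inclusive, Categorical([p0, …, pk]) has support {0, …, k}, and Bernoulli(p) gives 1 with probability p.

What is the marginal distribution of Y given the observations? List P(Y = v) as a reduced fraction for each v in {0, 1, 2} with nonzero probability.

Enumerate traces; 6 have nonzero weight after conditioning:
  (Z=1, X=0, Y=2) weight 1/40
  (Z=1, X=1, Y=1) weight 1/10
  (Z=1, X=2, Y=0) weight 1/18
  (Z=2, X=0, Y=2) weight 1/40
  (Z=2, X=1, Y=1) weight 1/10
  (Z=2, X=2, Y=0) weight 1/18
Group by Y:
  weight(Y=0) = 1/9
  weight(Y=1) = 1/5
  weight(Y=2) = 1/20
Total weight = 1/9 + 1/5 + 1/20 = 13/36
P(Y=0 | obs) = 1/9 / 13/36 = 4/13
P(Y=1 | obs) = 1/5 / 13/36 = 36/65
P(Y=2 | obs) = 1/20 / 13/36 = 9/65

P(Y=0) = 4/13, P(Y=1) = 36/65, P(Y=2) = 9/65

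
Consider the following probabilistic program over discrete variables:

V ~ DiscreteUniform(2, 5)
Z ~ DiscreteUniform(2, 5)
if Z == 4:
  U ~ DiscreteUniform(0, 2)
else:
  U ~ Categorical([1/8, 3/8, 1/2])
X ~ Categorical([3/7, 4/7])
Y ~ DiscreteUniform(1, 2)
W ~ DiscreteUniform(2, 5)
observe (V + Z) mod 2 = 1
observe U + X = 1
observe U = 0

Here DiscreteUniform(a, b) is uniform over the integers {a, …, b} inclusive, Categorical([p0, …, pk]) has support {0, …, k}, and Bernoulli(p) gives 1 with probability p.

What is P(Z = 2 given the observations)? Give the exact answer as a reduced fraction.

Enumerate traces; 64 have nonzero weight after conditioning:
  (V=2, Z=3, U=0, X=1, Y=1, W=2) weight 1/1792
  (V=2, Z=3, U=0, X=1, Y=1, W=3) weight 1/1792
  (V=2, Z=3, U=0, X=1, Y=1, W=4) weight 1/1792
  (V=2, Z=3, U=0, X=1, Y=1, W=5) weight 1/1792
  (V=2, Z=3, U=0, X=1, Y=2, W=2) weight 1/1792
  (V=2, Z=3, U=0, X=1, Y=2, W=3) weight 1/1792
  (V=2, Z=3, U=0, X=1, Y=2, W=4) weight 1/1792
  (V=2, Z=3, U=0, X=1, Y=2, W=5) weight 1/1792
  (V=2, Z=5, U=0, X=1, Y=1, W=2) weight 1/1792
  (V=3, Z=2, U=0, X=1, Y=1, W=2) weight 1/1792
  … 54 more
Group by Z:
  weight(Z=2) = 1/112
  weight(Z=3) = 1/112
  weight(Z=4) = 1/42
  weight(Z=5) = 1/112
Total weight = 1/112 + 1/112 + 1/42 + 1/112 = 17/336
P(Z=2 | obs) = 1/112 / 17/336 = 3/17
P(Z=3 | obs) = 1/112 / 17/336 = 3/17
P(Z=4 | obs) = 1/42 / 17/336 = 8/17
P(Z=5 | obs) = 1/112 / 17/336 = 3/17

P(Z = 2 | obs) = 3/17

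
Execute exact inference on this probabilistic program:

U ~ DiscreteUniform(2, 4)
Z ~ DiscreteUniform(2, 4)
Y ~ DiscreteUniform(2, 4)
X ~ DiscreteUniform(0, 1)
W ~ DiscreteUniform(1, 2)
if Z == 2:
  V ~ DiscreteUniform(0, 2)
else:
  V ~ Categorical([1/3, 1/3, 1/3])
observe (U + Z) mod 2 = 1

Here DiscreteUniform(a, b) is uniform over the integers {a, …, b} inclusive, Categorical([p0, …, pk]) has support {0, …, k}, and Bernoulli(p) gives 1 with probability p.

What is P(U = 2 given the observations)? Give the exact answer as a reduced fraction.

P(U = 2 | obs) = 1/4

Enumerate traces; 144 have nonzero weight after conditioning:
  (U=2, Z=3, Y=2, X=0, W=1, V=0) weight 1/324
  (U=2, Z=3, Y=2, X=0, W=1, V=1) weight 1/324
  (U=2, Z=3, Y=2, X=0, W=1, V=2) weight 1/324
  (U=2, Z=3, Y=2, X=0, W=2, V=0) weight 1/324
  (U=2, Z=3, Y=2, X=0, W=2, V=1) weight 1/324
  (U=2, Z=3, Y=2, X=0, W=2, V=2) weight 1/324
  (U=2, Z=3, Y=2, X=1, W=1, V=0) weight 1/324
  (U=2, Z=3, Y=2, X=1, W=1, V=1) weight 1/324
  (U=3, Z=2, Y=2, X=0, W=1, V=0) weight 1/324
  (U=4, Z=3, Y=2, X=0, W=1, V=0) weight 1/324
  … 134 more
Group by U:
  weight(U=2) = 1/9
  weight(U=3) = 2/9
  weight(U=4) = 1/9
Total weight = 1/9 + 2/9 + 1/9 = 4/9
P(U=2 | obs) = 1/9 / 4/9 = 1/4
P(U=3 | obs) = 2/9 / 4/9 = 1/2
P(U=4 | obs) = 1/9 / 4/9 = 1/4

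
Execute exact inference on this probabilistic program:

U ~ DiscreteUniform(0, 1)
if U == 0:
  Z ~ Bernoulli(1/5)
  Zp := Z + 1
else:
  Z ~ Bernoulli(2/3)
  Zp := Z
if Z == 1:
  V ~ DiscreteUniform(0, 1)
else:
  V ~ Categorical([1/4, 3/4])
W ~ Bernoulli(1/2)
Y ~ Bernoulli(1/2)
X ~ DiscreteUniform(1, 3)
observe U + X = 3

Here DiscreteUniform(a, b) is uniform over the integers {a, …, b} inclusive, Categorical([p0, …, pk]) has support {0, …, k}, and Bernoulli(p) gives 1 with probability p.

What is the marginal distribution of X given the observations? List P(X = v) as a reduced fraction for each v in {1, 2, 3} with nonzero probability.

P(X=2) = 1/2, P(X=3) = 1/2

Enumerate traces; 32 have nonzero weight after conditioning:
  (U=0, Z=0, V=0, W=0, Y=0, X=3) weight 1/120
  (U=0, Z=0, V=0, W=0, Y=1, X=3) weight 1/120
  (U=0, Z=0, V=0, W=1, Y=0, X=3) weight 1/120
  (U=0, Z=0, V=0, W=1, Y=1, X=3) weight 1/120
  (U=0, Z=0, V=1, W=0, Y=0, X=3) weight 1/40
  (U=0, Z=0, V=1, W=0, Y=1, X=3) weight 1/40
  (U=0, Z=0, V=1, W=1, Y=0, X=3) weight 1/40
  (U=0, Z=0, V=1, W=1, Y=1, X=3) weight 1/40
  (U=1, Z=0, V=0, W=0, Y=0, X=2) weight 1/288
  … 23 more
Group by X:
  weight(X=2) = 1/6
  weight(X=3) = 1/6
Total weight = 1/6 + 1/6 = 1/3
P(X=2 | obs) = 1/6 / 1/3 = 1/2
P(X=3 | obs) = 1/6 / 1/3 = 1/2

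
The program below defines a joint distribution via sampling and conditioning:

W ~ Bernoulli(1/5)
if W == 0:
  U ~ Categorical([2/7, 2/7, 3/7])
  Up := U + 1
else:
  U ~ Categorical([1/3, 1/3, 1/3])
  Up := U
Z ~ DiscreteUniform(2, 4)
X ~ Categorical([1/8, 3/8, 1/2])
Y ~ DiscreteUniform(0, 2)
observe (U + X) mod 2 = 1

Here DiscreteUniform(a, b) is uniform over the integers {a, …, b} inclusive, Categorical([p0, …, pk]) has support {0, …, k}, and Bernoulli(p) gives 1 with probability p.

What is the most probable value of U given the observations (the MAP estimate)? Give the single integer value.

argmax_v P(U = v | obs) = 1

Enumerate traces; 72 have nonzero weight after conditioning:
  (W=0, U=0, Z=2, X=1, Y=0) weight 1/105
  (W=0, U=0, Z=2, X=1, Y=1) weight 1/105
  (W=0, U=0, Z=2, X=1, Y=2) weight 1/105
  (W=0, U=0, Z=3, X=1, Y=0) weight 1/105
  (W=0, U=0, Z=3, X=1, Y=1) weight 1/105
  (W=0, U=0, Z=3, X=1, Y=2) weight 1/105
  (W=0, U=0, Z=4, X=1, Y=0) weight 1/105
  (W=0, U=0, Z=4, X=1, Y=1) weight 1/105
  (W=0, U=1, Z=2, X=0, Y=0) weight 1/315
  (W=0, U=2, Z=2, X=1, Y=0) weight 1/70
  … 62 more
Group by U:
  weight(U=0) = 31/280
  weight(U=1) = 31/168
  weight(U=2) = 43/280
Total weight = 31/280 + 31/168 + 43/280 = 377/840
P(U=0 | obs) = 31/280 / 377/840 = 93/377
P(U=1 | obs) = 31/168 / 377/840 = 155/377
P(U=2 | obs) = 43/280 / 377/840 = 129/377
argmax = 1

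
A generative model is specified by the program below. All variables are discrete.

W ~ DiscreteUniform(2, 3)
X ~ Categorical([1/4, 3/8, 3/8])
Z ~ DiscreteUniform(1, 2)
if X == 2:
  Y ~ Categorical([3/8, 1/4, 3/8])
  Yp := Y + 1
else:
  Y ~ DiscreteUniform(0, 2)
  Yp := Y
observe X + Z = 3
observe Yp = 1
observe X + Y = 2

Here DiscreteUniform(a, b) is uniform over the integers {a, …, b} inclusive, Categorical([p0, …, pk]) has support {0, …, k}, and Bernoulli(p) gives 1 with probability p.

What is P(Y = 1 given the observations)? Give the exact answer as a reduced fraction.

P(Y = 1 | obs) = 8/17

Enumerate traces; 4 have nonzero weight after conditioning:
  (W=2, X=1, Z=2, Y=1) weight 1/32
  (W=2, X=2, Z=1, Y=0) weight 9/256
  (W=3, X=1, Z=2, Y=1) weight 1/32
  (W=3, X=2, Z=1, Y=0) weight 9/256
Group by Y:
  weight(Y=0) = 9/128
  weight(Y=1) = 1/16
Total weight = 9/128 + 1/16 = 17/128
P(Y=0 | obs) = 9/128 / 17/128 = 9/17
P(Y=1 | obs) = 1/16 / 17/128 = 8/17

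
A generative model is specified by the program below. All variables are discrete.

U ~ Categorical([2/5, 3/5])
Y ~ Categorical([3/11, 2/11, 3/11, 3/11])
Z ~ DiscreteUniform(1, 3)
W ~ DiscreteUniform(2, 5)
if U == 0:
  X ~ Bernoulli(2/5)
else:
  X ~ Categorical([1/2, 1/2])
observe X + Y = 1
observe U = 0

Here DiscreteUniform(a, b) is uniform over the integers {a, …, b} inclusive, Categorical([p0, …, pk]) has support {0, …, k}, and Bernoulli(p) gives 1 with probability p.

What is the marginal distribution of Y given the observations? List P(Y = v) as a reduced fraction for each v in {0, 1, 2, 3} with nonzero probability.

Enumerate traces; 24 have nonzero weight after conditioning:
  (U=0, Y=0, Z=1, W=2, X=1) weight 1/275
  (U=0, Y=0, Z=1, W=3, X=1) weight 1/275
  (U=0, Y=0, Z=1, W=4, X=1) weight 1/275
  (U=0, Y=0, Z=1, W=5, X=1) weight 1/275
  (U=0, Y=0, Z=2, W=2, X=1) weight 1/275
  (U=0, Y=0, Z=2, W=3, X=1) weight 1/275
  (U=0, Y=0, Z=2, W=4, X=1) weight 1/275
  (U=0, Y=0, Z=2, W=5, X=1) weight 1/275
  (U=0, Y=1, Z=1, W=2, X=0) weight 1/275
  … 15 more
Group by Y:
  weight(Y=0) = 12/275
  weight(Y=1) = 12/275
Total weight = 12/275 + 12/275 = 24/275
P(Y=0 | obs) = 12/275 / 24/275 = 1/2
P(Y=1 | obs) = 12/275 / 24/275 = 1/2

P(Y=0) = 1/2, P(Y=1) = 1/2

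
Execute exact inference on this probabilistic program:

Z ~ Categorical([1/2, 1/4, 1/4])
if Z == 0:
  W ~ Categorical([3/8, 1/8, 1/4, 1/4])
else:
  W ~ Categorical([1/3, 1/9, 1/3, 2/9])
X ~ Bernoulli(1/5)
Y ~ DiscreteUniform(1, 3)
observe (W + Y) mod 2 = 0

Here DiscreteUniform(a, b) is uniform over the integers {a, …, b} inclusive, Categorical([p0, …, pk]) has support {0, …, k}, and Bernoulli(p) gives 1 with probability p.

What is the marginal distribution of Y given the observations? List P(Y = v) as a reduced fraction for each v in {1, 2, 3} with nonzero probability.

Enumerate traces; 36 have nonzero weight after conditioning:
  (Z=0, W=0, X=0, Y=2) weight 1/20
  (Z=0, W=0, X=1, Y=2) weight 1/80
  (Z=0, W=1, X=0, Y=1) weight 1/60
  (Z=0, W=1, X=0, Y=3) weight 1/60
  (Z=0, W=1, X=1, Y=1) weight 1/240
  (Z=0, W=1, X=1, Y=3) weight 1/240
  (Z=0, W=2, X=0, Y=2) weight 1/30
  (Z=0, W=2, X=1, Y=2) weight 1/120
  … 28 more
Group by Y:
  weight(Y=1) = 17/144
  weight(Y=2) = 31/144
  weight(Y=3) = 17/144
Total weight = 17/144 + 31/144 + 17/144 = 65/144
P(Y=1 | obs) = 17/144 / 65/144 = 17/65
P(Y=2 | obs) = 31/144 / 65/144 = 31/65
P(Y=3 | obs) = 17/144 / 65/144 = 17/65

P(Y=1) = 17/65, P(Y=2) = 31/65, P(Y=3) = 17/65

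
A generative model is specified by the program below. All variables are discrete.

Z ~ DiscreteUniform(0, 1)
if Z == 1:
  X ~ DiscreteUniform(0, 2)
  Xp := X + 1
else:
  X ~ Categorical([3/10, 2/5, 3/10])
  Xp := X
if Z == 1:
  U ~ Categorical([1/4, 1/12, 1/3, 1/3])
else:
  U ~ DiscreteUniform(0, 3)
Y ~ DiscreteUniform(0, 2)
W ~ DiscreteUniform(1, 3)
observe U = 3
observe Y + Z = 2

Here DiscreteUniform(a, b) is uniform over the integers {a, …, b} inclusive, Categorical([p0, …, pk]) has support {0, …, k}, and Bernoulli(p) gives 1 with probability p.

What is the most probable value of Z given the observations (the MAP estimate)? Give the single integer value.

Enumerate traces; 18 have nonzero weight after conditioning:
  (Z=0, X=0, U=3, Y=2, W=1) weight 1/240
  (Z=0, X=0, U=3, Y=2, W=2) weight 1/240
  (Z=0, X=0, U=3, Y=2, W=3) weight 1/240
  (Z=0, X=1, U=3, Y=2, W=1) weight 1/180
  (Z=0, X=1, U=3, Y=2, W=2) weight 1/180
  (Z=0, X=1, U=3, Y=2, W=3) weight 1/180
  (Z=0, X=2, U=3, Y=2, W=1) weight 1/240
  (Z=0, X=2, U=3, Y=2, W=2) weight 1/240
  (Z=1, X=0, U=3, Y=1, W=1) weight 1/162
  … 9 more
Group by Z:
  weight(Z=0) = 1/24
  weight(Z=1) = 1/18
Total weight = 1/24 + 1/18 = 7/72
P(Z=0 | obs) = 1/24 / 7/72 = 3/7
P(Z=1 | obs) = 1/18 / 7/72 = 4/7
argmax = 1

argmax_v P(Z = v | obs) = 1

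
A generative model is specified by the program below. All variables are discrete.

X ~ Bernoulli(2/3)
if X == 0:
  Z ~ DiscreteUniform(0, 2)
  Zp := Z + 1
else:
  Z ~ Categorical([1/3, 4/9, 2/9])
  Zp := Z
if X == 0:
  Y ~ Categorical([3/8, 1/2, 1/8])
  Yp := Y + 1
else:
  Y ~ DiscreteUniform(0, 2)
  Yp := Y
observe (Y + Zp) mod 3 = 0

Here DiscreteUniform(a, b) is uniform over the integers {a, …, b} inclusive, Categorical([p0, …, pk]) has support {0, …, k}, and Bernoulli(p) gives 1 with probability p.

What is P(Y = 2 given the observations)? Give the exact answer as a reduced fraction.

P(Y = 2 | obs) = 73/216

Enumerate traces; 6 have nonzero weight after conditioning:
  (X=0, Z=0, Y=2) weight 1/72
  (X=0, Z=1, Y=1) weight 1/18
  (X=0, Z=2, Y=0) weight 1/24
  (X=1, Z=0, Y=0) weight 2/27
  (X=1, Z=1, Y=2) weight 8/81
  (X=1, Z=2, Y=1) weight 4/81
Group by Y:
  weight(Y=0) = 25/216
  weight(Y=1) = 17/162
  weight(Y=2) = 73/648
Total weight = 25/216 + 17/162 + 73/648 = 1/3
P(Y=0 | obs) = 25/216 / 1/3 = 25/72
P(Y=1 | obs) = 17/162 / 1/3 = 17/54
P(Y=2 | obs) = 73/648 / 1/3 = 73/216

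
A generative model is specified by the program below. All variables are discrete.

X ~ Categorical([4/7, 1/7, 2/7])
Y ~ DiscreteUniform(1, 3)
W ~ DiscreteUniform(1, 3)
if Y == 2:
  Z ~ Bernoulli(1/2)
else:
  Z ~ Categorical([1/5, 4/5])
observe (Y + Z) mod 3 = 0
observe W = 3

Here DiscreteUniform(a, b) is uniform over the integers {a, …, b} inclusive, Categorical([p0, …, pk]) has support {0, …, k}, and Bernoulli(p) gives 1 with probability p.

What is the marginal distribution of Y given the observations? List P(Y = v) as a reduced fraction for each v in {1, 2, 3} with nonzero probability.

P(Y=2) = 5/7, P(Y=3) = 2/7

Enumerate traces; 6 have nonzero weight after conditioning:
  (X=0, Y=2, W=3, Z=1) weight 2/63
  (X=0, Y=3, W=3, Z=0) weight 4/315
  (X=1, Y=2, W=3, Z=1) weight 1/126
  (X=1, Y=3, W=3, Z=0) weight 1/315
  (X=2, Y=2, W=3, Z=1) weight 1/63
  (X=2, Y=3, W=3, Z=0) weight 2/315
Group by Y:
  weight(Y=2) = 1/18
  weight(Y=3) = 1/45
Total weight = 1/18 + 1/45 = 7/90
P(Y=2 | obs) = 1/18 / 7/90 = 5/7
P(Y=3 | obs) = 1/45 / 7/90 = 2/7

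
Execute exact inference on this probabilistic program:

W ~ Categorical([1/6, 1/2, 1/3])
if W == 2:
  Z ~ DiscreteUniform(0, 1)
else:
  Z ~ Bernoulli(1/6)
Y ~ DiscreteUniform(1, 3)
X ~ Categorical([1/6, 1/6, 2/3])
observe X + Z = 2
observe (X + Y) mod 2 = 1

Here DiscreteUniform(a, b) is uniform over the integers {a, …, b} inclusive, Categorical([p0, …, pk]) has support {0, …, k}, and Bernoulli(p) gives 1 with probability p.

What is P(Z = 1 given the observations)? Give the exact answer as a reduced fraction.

P(Z = 1 | obs) = 5/109

Enumerate traces; 9 have nonzero weight after conditioning:
  (W=0, Z=0, Y=1, X=2) weight 5/162
  (W=0, Z=0, Y=3, X=2) weight 5/162
  (W=0, Z=1, Y=2, X=1) weight 1/648
  (W=1, Z=0, Y=1, X=2) weight 5/54
  (W=1, Z=0, Y=3, X=2) weight 5/54
  (W=1, Z=1, Y=2, X=1) weight 1/216
  (W=2, Z=0, Y=1, X=2) weight 1/27
  (W=2, Z=0, Y=3, X=2) weight 1/27
  … 1 more
Group by Z:
  weight(Z=0) = 26/81
  weight(Z=1) = 5/324
Total weight = 26/81 + 5/324 = 109/324
P(Z=0 | obs) = 26/81 / 109/324 = 104/109
P(Z=1 | obs) = 5/324 / 109/324 = 5/109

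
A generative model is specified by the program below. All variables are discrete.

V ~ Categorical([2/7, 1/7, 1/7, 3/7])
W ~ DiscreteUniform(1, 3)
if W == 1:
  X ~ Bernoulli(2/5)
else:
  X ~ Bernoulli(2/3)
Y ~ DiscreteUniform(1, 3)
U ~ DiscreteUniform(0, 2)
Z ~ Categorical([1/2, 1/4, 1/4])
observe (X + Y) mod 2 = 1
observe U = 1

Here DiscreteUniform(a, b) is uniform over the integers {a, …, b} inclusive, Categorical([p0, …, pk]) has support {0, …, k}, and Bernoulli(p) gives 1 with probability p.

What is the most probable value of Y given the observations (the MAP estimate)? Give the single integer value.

Enumerate traces; 108 have nonzero weight after conditioning:
  (V=0, W=1, X=0, Y=1, U=1, Z=0) weight 1/315
  (V=0, W=1, X=0, Y=1, U=1, Z=1) weight 1/630
  (V=0, W=1, X=0, Y=1, U=1, Z=2) weight 1/630
  (V=0, W=1, X=0, Y=3, U=1, Z=0) weight 1/315
  (V=0, W=1, X=0, Y=3, U=1, Z=1) weight 1/630
  (V=0, W=1, X=0, Y=3, U=1, Z=2) weight 1/630
  (V=0, W=1, X=1, Y=2, U=1, Z=0) weight 2/945
  (V=0, W=1, X=1, Y=2, U=1, Z=1) weight 1/945
  … 100 more
Group by Y:
  weight(Y=1) = 19/405
  weight(Y=2) = 26/405
  weight(Y=3) = 19/405
Total weight = 19/405 + 26/405 + 19/405 = 64/405
P(Y=1 | obs) = 19/405 / 64/405 = 19/64
P(Y=2 | obs) = 26/405 / 64/405 = 13/32
P(Y=3 | obs) = 19/405 / 64/405 = 19/64
argmax = 2

argmax_v P(Y = v | obs) = 2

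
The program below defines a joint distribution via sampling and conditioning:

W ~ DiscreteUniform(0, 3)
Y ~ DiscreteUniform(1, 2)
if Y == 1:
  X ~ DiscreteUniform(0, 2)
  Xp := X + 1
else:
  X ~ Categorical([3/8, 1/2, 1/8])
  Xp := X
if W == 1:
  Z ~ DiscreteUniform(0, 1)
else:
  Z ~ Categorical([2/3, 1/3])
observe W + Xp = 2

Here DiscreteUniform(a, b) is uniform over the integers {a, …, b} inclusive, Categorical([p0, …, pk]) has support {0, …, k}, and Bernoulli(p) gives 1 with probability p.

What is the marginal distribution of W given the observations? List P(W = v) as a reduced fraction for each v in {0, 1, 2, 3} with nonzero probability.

P(W=0) = 11/40, P(W=1) = 1/2, P(W=2) = 9/40

Enumerate traces; 10 have nonzero weight after conditioning:
  (W=0, Y=1, X=1, Z=0) weight 1/36
  (W=0, Y=1, X=1, Z=1) weight 1/72
  (W=0, Y=2, X=2, Z=0) weight 1/96
  (W=0, Y=2, X=2, Z=1) weight 1/192
  (W=1, Y=1, X=0, Z=0) weight 1/48
  (W=1, Y=1, X=0, Z=1) weight 1/48
  (W=1, Y=2, X=1, Z=0) weight 1/32
  (W=1, Y=2, X=1, Z=1) weight 1/32
  (W=2, Y=2, X=0, Z=0) weight 1/32
  … 1 more
Group by W:
  weight(W=0) = 11/192
  weight(W=1) = 5/48
  weight(W=2) = 3/64
Total weight = 11/192 + 5/48 + 3/64 = 5/24
P(W=0 | obs) = 11/192 / 5/24 = 11/40
P(W=1 | obs) = 5/48 / 5/24 = 1/2
P(W=2 | obs) = 3/64 / 5/24 = 9/40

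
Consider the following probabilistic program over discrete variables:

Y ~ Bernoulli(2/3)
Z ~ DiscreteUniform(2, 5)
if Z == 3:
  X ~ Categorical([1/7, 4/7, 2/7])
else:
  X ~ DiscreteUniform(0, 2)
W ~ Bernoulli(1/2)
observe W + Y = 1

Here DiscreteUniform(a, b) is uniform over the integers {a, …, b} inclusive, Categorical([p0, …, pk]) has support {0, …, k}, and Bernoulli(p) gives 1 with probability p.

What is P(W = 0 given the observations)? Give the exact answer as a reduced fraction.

P(W = 0 | obs) = 2/3

Enumerate traces; 24 have nonzero weight after conditioning:
  (Y=0, Z=2, X=0, W=1) weight 1/72
  (Y=0, Z=2, X=1, W=1) weight 1/72
  (Y=0, Z=2, X=2, W=1) weight 1/72
  (Y=0, Z=3, X=0, W=1) weight 1/168
  (Y=0, Z=3, X=1, W=1) weight 1/42
  (Y=0, Z=3, X=2, W=1) weight 1/84
  (Y=0, Z=4, X=0, W=1) weight 1/72
  (Y=0, Z=4, X=1, W=1) weight 1/72
  (Y=1, Z=2, X=0, W=0) weight 1/36
  … 15 more
Group by W:
  weight(W=0) = 1/3
  weight(W=1) = 1/6
Total weight = 1/3 + 1/6 = 1/2
P(W=0 | obs) = 1/3 / 1/2 = 2/3
P(W=1 | obs) = 1/6 / 1/2 = 1/3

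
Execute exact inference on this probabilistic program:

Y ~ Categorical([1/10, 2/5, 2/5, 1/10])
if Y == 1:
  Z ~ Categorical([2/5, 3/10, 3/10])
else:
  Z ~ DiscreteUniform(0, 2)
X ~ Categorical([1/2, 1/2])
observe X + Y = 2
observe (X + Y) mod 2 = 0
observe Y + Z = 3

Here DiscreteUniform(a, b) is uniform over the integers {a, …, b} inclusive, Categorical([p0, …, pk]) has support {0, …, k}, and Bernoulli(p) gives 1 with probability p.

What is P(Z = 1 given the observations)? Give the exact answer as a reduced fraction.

Enumerate traces; 2 have nonzero weight after conditioning:
  (Y=1, Z=2, X=1) weight 3/50
  (Y=2, Z=1, X=0) weight 1/15
Group by Z:
  weight(Z=1) = 1/15
  weight(Z=2) = 3/50
Total weight = 1/15 + 3/50 = 19/150
P(Z=1 | obs) = 1/15 / 19/150 = 10/19
P(Z=2 | obs) = 3/50 / 19/150 = 9/19

P(Z = 1 | obs) = 10/19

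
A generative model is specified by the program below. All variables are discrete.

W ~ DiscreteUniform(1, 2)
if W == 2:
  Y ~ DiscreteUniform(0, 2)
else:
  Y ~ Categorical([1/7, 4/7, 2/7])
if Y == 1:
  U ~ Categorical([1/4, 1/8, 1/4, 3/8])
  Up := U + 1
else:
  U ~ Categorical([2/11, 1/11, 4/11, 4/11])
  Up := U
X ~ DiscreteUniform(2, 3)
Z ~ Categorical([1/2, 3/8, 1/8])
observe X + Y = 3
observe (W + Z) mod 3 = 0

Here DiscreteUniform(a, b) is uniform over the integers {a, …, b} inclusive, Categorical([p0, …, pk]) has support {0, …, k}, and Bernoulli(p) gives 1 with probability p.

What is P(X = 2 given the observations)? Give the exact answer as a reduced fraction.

P(X = 2 | obs) = 11/19

Enumerate traces; 16 have nonzero weight after conditioning:
  (W=1, Y=0, U=0, X=3, Z=2) weight 1/1232
  (W=1, Y=0, U=1, X=3, Z=2) weight 1/2464
  (W=1, Y=0, U=2, X=3, Z=2) weight 1/616
  (W=1, Y=0, U=3, X=3, Z=2) weight 1/616
  (W=1, Y=1, U=0, X=2, Z=2) weight 1/224
  (W=1, Y=1, U=1, X=2, Z=2) weight 1/448
  (W=1, Y=1, U=2, X=2, Z=2) weight 1/224
  (W=1, Y=1, U=3, X=2, Z=2) weight 3/448
  … 8 more
Group by X:
  weight(X=2) = 11/224
  weight(X=3) = 1/28
Total weight = 11/224 + 1/28 = 19/224
P(X=2 | obs) = 11/224 / 19/224 = 11/19
P(X=3 | obs) = 1/28 / 19/224 = 8/19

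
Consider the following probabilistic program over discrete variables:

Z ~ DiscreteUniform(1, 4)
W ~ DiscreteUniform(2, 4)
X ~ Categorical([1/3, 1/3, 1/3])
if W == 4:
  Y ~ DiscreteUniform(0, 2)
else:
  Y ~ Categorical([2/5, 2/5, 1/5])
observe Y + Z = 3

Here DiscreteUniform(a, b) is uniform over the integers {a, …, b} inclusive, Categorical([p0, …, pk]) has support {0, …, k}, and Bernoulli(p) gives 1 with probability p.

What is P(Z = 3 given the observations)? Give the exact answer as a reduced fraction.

P(Z = 3 | obs) = 17/45

Enumerate traces; 27 have nonzero weight after conditioning:
  (Z=1, W=2, X=0, Y=2) weight 1/180
  (Z=1, W=2, X=1, Y=2) weight 1/180
  (Z=1, W=2, X=2, Y=2) weight 1/180
  (Z=1, W=3, X=0, Y=2) weight 1/180
  (Z=1, W=3, X=1, Y=2) weight 1/180
  (Z=1, W=3, X=2, Y=2) weight 1/180
  (Z=1, W=4, X=0, Y=2) weight 1/108
  (Z=1, W=4, X=1, Y=2) weight 1/108
  (Z=2, W=2, X=0, Y=1) weight 1/90
  (Z=3, W=2, X=0, Y=0) weight 1/90
  … 17 more
Group by Z:
  weight(Z=1) = 11/180
  weight(Z=2) = 17/180
  weight(Z=3) = 17/180
Total weight = 11/180 + 17/180 + 17/180 = 1/4
P(Z=1 | obs) = 11/180 / 1/4 = 11/45
P(Z=2 | obs) = 17/180 / 1/4 = 17/45
P(Z=3 | obs) = 17/180 / 1/4 = 17/45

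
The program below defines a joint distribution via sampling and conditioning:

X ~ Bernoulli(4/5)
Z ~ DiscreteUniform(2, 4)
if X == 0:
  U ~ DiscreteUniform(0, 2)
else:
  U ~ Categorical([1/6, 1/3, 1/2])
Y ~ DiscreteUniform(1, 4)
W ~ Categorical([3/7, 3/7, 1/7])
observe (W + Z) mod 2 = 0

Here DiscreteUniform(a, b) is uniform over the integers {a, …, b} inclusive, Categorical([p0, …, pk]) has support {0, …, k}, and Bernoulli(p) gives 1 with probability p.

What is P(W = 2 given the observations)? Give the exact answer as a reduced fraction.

P(W = 2 | obs) = 2/11

Enumerate traces; 120 have nonzero weight after conditioning:
  (X=0, Z=2, U=0, Y=1, W=0) weight 1/420
  (X=0, Z=2, U=0, Y=1, W=2) weight 1/1260
  (X=0, Z=2, U=0, Y=2, W=0) weight 1/420
  (X=0, Z=2, U=0, Y=2, W=2) weight 1/1260
  (X=0, Z=2, U=0, Y=3, W=0) weight 1/420
  (X=0, Z=2, U=0, Y=3, W=2) weight 1/1260
  (X=0, Z=2, U=0, Y=4, W=0) weight 1/420
  (X=0, Z=2, U=0, Y=4, W=2) weight 1/1260
  (X=0, Z=3, U=0, Y=1, W=1) weight 1/420
  … 111 more
Group by W:
  weight(W=0) = 2/7
  weight(W=1) = 1/7
  weight(W=2) = 2/21
Total weight = 2/7 + 1/7 + 2/21 = 11/21
P(W=0 | obs) = 2/7 / 11/21 = 6/11
P(W=1 | obs) = 1/7 / 11/21 = 3/11
P(W=2 | obs) = 2/21 / 11/21 = 2/11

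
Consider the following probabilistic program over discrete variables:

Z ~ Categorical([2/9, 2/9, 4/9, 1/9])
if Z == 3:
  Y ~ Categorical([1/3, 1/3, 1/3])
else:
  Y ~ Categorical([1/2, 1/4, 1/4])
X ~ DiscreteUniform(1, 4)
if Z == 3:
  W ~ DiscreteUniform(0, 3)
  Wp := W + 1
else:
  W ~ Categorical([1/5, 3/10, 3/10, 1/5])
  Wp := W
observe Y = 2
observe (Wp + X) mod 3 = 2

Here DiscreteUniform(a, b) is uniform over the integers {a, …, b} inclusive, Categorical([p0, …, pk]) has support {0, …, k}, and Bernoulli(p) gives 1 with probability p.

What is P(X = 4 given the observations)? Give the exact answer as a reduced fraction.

P(X = 4 | obs) = 23/93

Enumerate traces; 21 have nonzero weight after conditioning:
  (Z=0, Y=2, X=1, W=1) weight 1/240
  (Z=0, Y=2, X=2, W=0) weight 1/360
  (Z=0, Y=2, X=2, W=3) weight 1/360
  (Z=0, Y=2, X=3, W=2) weight 1/240
  (Z=0, Y=2, X=4, W=1) weight 1/240
  (Z=1, Y=2, X=1, W=1) weight 1/240
  (Z=1, Y=2, X=2, W=0) weight 1/360
  (Z=1, Y=2, X=2, W=3) weight 1/360
  … 13 more
Group by X:
  weight(X=1) = 23/1080
  weight(X=2) = 53/2160
  weight(X=3) = 41/2160
  weight(X=4) = 23/1080
Total weight = 23/1080 + 53/2160 + 41/2160 + 23/1080 = 31/360
P(X=1 | obs) = 23/1080 / 31/360 = 23/93
P(X=2 | obs) = 53/2160 / 31/360 = 53/186
P(X=3 | obs) = 41/2160 / 31/360 = 41/186
P(X=4 | obs) = 23/1080 / 31/360 = 23/93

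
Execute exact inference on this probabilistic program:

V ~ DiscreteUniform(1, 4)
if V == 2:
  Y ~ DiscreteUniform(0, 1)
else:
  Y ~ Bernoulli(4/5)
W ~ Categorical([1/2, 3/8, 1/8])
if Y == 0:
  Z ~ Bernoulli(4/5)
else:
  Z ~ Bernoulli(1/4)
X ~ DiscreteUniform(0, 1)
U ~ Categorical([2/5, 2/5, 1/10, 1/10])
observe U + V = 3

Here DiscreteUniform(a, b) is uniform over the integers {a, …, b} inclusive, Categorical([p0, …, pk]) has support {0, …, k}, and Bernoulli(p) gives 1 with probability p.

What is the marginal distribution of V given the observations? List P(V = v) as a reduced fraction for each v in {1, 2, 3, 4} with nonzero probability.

P(V=1) = 1/9, P(V=2) = 4/9, P(V=3) = 4/9

Enumerate traces; 72 have nonzero weight after conditioning:
  (V=1, Y=0, W=0, Z=0, X=0, U=2) weight 1/4000
  (V=1, Y=0, W=0, Z=0, X=1, U=2) weight 1/4000
  (V=1, Y=0, W=0, Z=1, X=0, U=2) weight 1/1000
  (V=1, Y=0, W=0, Z=1, X=1, U=2) weight 1/1000
  (V=1, Y=0, W=1, Z=0, X=0, U=2) weight 3/16000
  (V=1, Y=0, W=1, Z=0, X=1, U=2) weight 3/16000
  (V=1, Y=0, W=1, Z=1, X=0, U=2) weight 3/4000
  (V=1, Y=0, W=1, Z=1, X=1, U=2) weight 3/4000
  (V=2, Y=0, W=0, Z=0, X=0, U=1) weight 1/400
  (V=3, Y=0, W=0, Z=0, X=0, U=0) weight 1/1000
  … 62 more
Group by V:
  weight(V=1) = 1/40
  weight(V=2) = 1/10
  weight(V=3) = 1/10
Total weight = 1/40 + 1/10 + 1/10 = 9/40
P(V=1 | obs) = 1/40 / 9/40 = 1/9
P(V=2 | obs) = 1/10 / 9/40 = 4/9
P(V=3 | obs) = 1/10 / 9/40 = 4/9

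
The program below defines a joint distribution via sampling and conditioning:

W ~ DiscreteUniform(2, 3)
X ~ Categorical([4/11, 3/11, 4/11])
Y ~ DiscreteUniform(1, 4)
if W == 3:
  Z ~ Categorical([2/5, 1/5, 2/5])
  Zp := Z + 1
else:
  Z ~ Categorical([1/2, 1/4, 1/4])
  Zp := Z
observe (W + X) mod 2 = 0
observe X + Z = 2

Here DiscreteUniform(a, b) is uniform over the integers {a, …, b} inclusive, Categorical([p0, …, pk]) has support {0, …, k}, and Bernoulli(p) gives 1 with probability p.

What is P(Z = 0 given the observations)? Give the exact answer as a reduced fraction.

Enumerate traces; 12 have nonzero weight after conditioning:
  (W=2, X=0, Y=1, Z=2) weight 1/88
  (W=2, X=0, Y=2, Z=2) weight 1/88
  (W=2, X=0, Y=3, Z=2) weight 1/88
  (W=2, X=0, Y=4, Z=2) weight 1/88
  (W=2, X=2, Y=1, Z=0) weight 1/44
  (W=2, X=2, Y=2, Z=0) weight 1/44
  (W=2, X=2, Y=3, Z=0) weight 1/44
  (W=2, X=2, Y=4, Z=0) weight 1/44
  (W=3, X=1, Y=1, Z=1) weight 3/440
  … 3 more
Group by Z:
  weight(Z=0) = 1/11
  weight(Z=1) = 3/110
  weight(Z=2) = 1/22
Total weight = 1/11 + 3/110 + 1/22 = 9/55
P(Z=0 | obs) = 1/11 / 9/55 = 5/9
P(Z=1 | obs) = 3/110 / 9/55 = 1/6
P(Z=2 | obs) = 1/22 / 9/55 = 5/18

P(Z = 0 | obs) = 5/9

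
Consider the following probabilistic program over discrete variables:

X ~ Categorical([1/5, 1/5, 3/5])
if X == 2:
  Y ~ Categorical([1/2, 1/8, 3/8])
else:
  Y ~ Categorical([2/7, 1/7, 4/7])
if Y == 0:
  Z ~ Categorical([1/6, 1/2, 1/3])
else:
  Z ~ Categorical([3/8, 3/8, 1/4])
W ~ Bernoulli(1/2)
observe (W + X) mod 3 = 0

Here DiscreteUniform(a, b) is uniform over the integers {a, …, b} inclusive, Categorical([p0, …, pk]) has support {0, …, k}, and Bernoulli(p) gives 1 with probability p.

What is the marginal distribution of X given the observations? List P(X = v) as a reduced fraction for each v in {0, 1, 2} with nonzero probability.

P(X=0) = 1/4, P(X=2) = 3/4

Enumerate traces; 18 have nonzero weight after conditioning:
  (X=0, Y=0, Z=0, W=0) weight 1/210
  (X=0, Y=0, Z=1, W=0) weight 1/70
  (X=0, Y=0, Z=2, W=0) weight 1/105
  (X=0, Y=1, Z=0, W=0) weight 3/560
  (X=0, Y=1, Z=1, W=0) weight 3/560
  (X=0, Y=1, Z=2, W=0) weight 1/280
  (X=0, Y=2, Z=0, W=0) weight 3/140
  (X=0, Y=2, Z=1, W=0) weight 3/140
  (X=2, Y=0, Z=0, W=1) weight 1/40
  … 9 more
Group by X:
  weight(X=0) = 1/10
  weight(X=2) = 3/10
Total weight = 1/10 + 3/10 = 2/5
P(X=0 | obs) = 1/10 / 2/5 = 1/4
P(X=2 | obs) = 3/10 / 2/5 = 3/4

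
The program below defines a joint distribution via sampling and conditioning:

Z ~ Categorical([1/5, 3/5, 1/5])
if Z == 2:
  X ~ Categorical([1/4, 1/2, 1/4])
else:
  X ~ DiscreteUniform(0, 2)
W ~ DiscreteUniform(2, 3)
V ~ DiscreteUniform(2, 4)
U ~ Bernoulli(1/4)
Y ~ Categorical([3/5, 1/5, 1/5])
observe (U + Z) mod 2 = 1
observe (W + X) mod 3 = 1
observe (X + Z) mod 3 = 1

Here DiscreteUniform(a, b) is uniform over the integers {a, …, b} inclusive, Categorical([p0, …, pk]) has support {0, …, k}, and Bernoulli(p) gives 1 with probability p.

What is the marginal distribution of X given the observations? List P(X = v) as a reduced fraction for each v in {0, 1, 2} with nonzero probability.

P(X=1) = 4/7, P(X=2) = 3/7

Enumerate traces; 18 have nonzero weight after conditioning:
  (Z=0, X=1, W=3, V=2, U=1, Y=0) weight 1/600
  (Z=0, X=1, W=3, V=2, U=1, Y=1) weight 1/1800
  (Z=0, X=1, W=3, V=2, U=1, Y=2) weight 1/1800
  (Z=0, X=1, W=3, V=3, U=1, Y=0) weight 1/600
  (Z=0, X=1, W=3, V=3, U=1, Y=1) weight 1/1800
  (Z=0, X=1, W=3, V=3, U=1, Y=2) weight 1/1800
  (Z=0, X=1, W=3, V=4, U=1, Y=0) weight 1/600
  (Z=0, X=1, W=3, V=4, U=1, Y=1) weight 1/1800
  (Z=2, X=2, W=2, V=2, U=1, Y=0) weight 1/800
  … 9 more
Group by X:
  weight(X=1) = 1/120
  weight(X=2) = 1/160
Total weight = 1/120 + 1/160 = 7/480
P(X=1 | obs) = 1/120 / 7/480 = 4/7
P(X=2 | obs) = 1/160 / 7/480 = 3/7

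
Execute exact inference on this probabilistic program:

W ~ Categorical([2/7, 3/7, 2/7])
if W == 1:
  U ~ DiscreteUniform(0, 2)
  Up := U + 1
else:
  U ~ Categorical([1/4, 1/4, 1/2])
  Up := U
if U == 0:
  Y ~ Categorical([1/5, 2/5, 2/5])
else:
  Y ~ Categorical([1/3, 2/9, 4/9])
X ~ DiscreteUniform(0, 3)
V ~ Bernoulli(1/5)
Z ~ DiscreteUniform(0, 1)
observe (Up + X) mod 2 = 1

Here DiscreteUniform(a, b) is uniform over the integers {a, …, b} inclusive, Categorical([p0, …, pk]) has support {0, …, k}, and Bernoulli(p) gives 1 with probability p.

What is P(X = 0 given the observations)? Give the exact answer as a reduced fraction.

P(X = 0 | obs) = 3/14

Enumerate traces; 216 have nonzero weight after conditioning:
  (W=0, U=0, Y=0, X=1, V=0, Z=0) weight 1/700
  (W=0, U=0, Y=0, X=1, V=0, Z=1) weight 1/700
  (W=0, U=0, Y=0, X=1, V=1, Z=0) weight 1/2800
  (W=0, U=0, Y=0, X=1, V=1, Z=1) weight 1/2800
  (W=0, U=0, Y=0, X=3, V=0, Z=0) weight 1/700
  (W=0, U=0, Y=0, X=3, V=0, Z=1) weight 1/700
  (W=0, U=0, Y=0, X=3, V=1, Z=0) weight 1/2800
  (W=0, U=0, Y=0, X=3, V=1, Z=1) weight 1/2800
  (W=0, U=1, Y=0, X=0, V=0, Z=0) weight 1/420
  (W=0, U=1, Y=0, X=2, V=0, Z=0) weight 1/420
  … 206 more
Group by X:
  weight(X=0) = 3/28
  weight(X=1) = 1/7
  weight(X=2) = 3/28
  weight(X=3) = 1/7
Total weight = 3/28 + 1/7 + 3/28 + 1/7 = 1/2
P(X=0 | obs) = 3/28 / 1/2 = 3/14
P(X=1 | obs) = 1/7 / 1/2 = 2/7
P(X=2 | obs) = 3/28 / 1/2 = 3/14
P(X=3 | obs) = 1/7 / 1/2 = 2/7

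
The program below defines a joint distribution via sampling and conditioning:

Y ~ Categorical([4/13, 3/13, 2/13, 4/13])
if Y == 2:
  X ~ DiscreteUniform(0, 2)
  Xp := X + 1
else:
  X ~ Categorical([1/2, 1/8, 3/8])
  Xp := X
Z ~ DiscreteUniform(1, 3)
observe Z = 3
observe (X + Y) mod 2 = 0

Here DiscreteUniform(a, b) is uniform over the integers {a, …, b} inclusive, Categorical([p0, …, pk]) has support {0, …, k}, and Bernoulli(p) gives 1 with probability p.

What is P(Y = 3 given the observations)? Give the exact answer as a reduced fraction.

P(Y = 3 | obs) = 12/137

Enumerate traces; 6 have nonzero weight after conditioning:
  (Y=0, X=0, Z=3) weight 2/39
  (Y=0, X=2, Z=3) weight 1/26
  (Y=1, X=1, Z=3) weight 1/104
  (Y=2, X=0, Z=3) weight 2/117
  (Y=2, X=2, Z=3) weight 2/117
  (Y=3, X=1, Z=3) weight 1/78
Group by Y:
  weight(Y=0) = 7/78
  weight(Y=1) = 1/104
  weight(Y=2) = 4/117
  weight(Y=3) = 1/78
Total weight = 7/78 + 1/104 + 4/117 + 1/78 = 137/936
P(Y=0 | obs) = 7/78 / 137/936 = 84/137
P(Y=1 | obs) = 1/104 / 137/936 = 9/137
P(Y=2 | obs) = 4/117 / 137/936 = 32/137
P(Y=3 | obs) = 1/78 / 137/936 = 12/137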